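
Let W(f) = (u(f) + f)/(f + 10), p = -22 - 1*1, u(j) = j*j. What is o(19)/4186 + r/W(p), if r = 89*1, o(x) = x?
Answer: -52539/23023 ≈ -2.2820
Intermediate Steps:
u(j) = j²
p = -23 (p = -22 - 1 = -23)
r = 89
W(f) = (f + f²)/(10 + f) (W(f) = (f² + f)/(f + 10) = (f + f²)/(10 + f))
o(19)/4186 + r/W(p) = 19/4186 + 89/((-23*(1 - 23)/(10 - 23))) = 19*(1/4186) + 89/((-23*(-22)/(-13))) = 19/4186 + 89/((-23*(-1/13)*(-22))) = 19/4186 + 89/(-506/13) = 19/4186 + 89*(-13/506) = 19/4186 - 1157/506 = -52539/23023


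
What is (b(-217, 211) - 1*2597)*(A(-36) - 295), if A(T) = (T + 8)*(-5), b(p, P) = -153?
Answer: 426250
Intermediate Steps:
A(T) = -40 - 5*T (A(T) = (8 + T)*(-5) = -40 - 5*T)
(b(-217, 211) - 1*2597)*(A(-36) - 295) = (-153 - 1*2597)*((-40 - 5*(-36)) - 295) = (-153 - 2597)*((-40 + 180) - 295) = -2750*(140 - 295) = -2750*(-155) = 426250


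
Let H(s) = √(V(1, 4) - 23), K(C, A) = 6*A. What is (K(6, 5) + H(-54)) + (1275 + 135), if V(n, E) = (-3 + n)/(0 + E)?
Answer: 1440 + I*√94/2 ≈ 1440.0 + 4.8477*I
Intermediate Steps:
V(n, E) = (-3 + n)/E
H(s) = I*√94/2 (H(s) = √((-3 + 1)/4 - 23) = √((¼)*(-2) - 23) = √(-½ - 23) = √(-47/2) = I*√94/2)
(K(6, 5) + H(-54)) + (1275 + 135) = (6*5 + I*√94/2) + (1275 + 135) = (30 + I*√94/2) + 1410 = 1440 + I*√94/2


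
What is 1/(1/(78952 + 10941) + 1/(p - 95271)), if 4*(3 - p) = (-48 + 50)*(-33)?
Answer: 17124886179/10717 ≈ 1.5979e+6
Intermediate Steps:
p = 39/2 (p = 3 - (-48 + 50)*(-33)/4 = 3 - (-33)/2 = 3 - ¼*(-66) = 3 + 33/2 = 39/2 ≈ 19.500)
1/(1/(78952 + 10941) + 1/(p - 95271)) = 1/(1/(78952 + 10941) + 1/(39/2 - 95271)) = 1/(1/89893 + 1/(-190503/2)) = 1/(1/89893 - 2/190503) = 1/(10717/17124886179) = 17124886179/10717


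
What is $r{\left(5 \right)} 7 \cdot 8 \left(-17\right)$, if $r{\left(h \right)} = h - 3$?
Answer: $-1904$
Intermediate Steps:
$r{\left(h \right)} = -3 + h$
$r{\left(5 \right)} 7 \cdot 8 \left(-17\right) = \left(-3 + 5\right) 7 \cdot 8 \left(-17\right) = 2 \cdot 7 \cdot 8 \left(-17\right) = 14 \cdot 8 \left(-17\right) = 112 \left(-17\right) = -1904$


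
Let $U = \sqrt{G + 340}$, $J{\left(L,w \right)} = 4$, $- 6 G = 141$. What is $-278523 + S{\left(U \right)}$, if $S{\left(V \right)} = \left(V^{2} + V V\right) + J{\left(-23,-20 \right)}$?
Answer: $-277886$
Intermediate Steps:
$G = - \frac{47}{2}$ ($G = \left(- \frac{1}{6}\right) 141 = - \frac{47}{2} \approx -23.5$)
$U = \frac{\sqrt{1266}}{2}$ ($U = \sqrt{- \frac{47}{2} + 340} = \sqrt{\frac{633}{2}} = \frac{\sqrt{1266}}{2} \approx 17.79$)
$S{\left(V \right)} = 4 + 2 V^{2}$ ($S{\left(V \right)} = \left(V^{2} + V V\right) + 4 = \left(V^{2} + V^{2}\right) + 4 = 2 V^{2} + 4 = 4 + 2 V^{2}$)
$-278523 + S{\left(U \right)} = -278523 + \left(4 + 2 \left(\frac{\sqrt{1266}}{2}\right)^{2}\right) = -278523 + \left(4 + 2 \cdot \frac{633}{2}\right) = -278523 + \left(4 + 633\right) = -278523 + 637 = -277886$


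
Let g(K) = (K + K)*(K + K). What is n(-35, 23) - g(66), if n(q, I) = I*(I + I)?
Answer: -16366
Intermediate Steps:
n(q, I) = 2*I**2 (n(q, I) = I*(2*I) = 2*I**2)
g(K) = 4*K**2 (g(K) = (2*K)*(2*K) = 4*K**2)
n(-35, 23) - g(66) = 2*23**2 - 4*66**2 = 2*529 - 4*4356 = 1058 - 1*17424 = 1058 - 17424 = -16366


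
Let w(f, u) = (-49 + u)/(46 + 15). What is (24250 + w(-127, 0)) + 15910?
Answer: 2449711/61 ≈ 40159.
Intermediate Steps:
w(f, u) = -49/61 + u/61 (w(f, u) = (-49 + u)/61 = (-49 + u)*(1/61) = -49/61 + u/61)
(24250 + w(-127, 0)) + 15910 = (24250 + (-49/61 + (1/61)*0)) + 15910 = (24250 + (-49/61 + 0)) + 15910 = (24250 - 49/61) + 15910 = 1479201/61 + 15910 = 2449711/61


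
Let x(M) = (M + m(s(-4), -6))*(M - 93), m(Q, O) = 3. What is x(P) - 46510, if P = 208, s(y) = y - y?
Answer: -22245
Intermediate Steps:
s(y) = 0
x(M) = (-93 + M)*(3 + M) (x(M) = (M + 3)*(M - 93) = (3 + M)*(-93 + M) = (-93 + M)*(3 + M))
x(P) - 46510 = (-279 + 208² - 90*208) - 46510 = (-279 + 43264 - 18720) - 46510 = 24265 - 46510 = -22245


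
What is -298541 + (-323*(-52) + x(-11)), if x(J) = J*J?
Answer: -281624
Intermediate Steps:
x(J) = J²
-298541 + (-323*(-52) + x(-11)) = -298541 + (-323*(-52) + (-11)²) = -298541 + (16796 + 121) = -298541 + 16917 = -281624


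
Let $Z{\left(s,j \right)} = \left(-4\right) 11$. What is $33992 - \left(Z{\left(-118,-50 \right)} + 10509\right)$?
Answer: $23527$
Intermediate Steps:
$Z{\left(s,j \right)} = -44$
$33992 - \left(Z{\left(-118,-50 \right)} + 10509\right) = 33992 - \left(-44 + 10509\right) = 33992 - 10465 = 23527$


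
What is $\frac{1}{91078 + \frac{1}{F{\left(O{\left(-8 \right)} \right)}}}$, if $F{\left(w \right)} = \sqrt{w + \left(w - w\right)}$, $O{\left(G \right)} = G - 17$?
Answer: $\frac{2276950}{207380052101} + \frac{5 i}{207380052101} \approx 1.098 \cdot 10^{-5} + 2.411 \cdot 10^{-11} i$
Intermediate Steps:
$O{\left(G \right)} = -17 + G$
$F{\left(w \right)} = \sqrt{w}$ ($F{\left(w \right)} = \sqrt{w + 0} = \sqrt{w}$)
$\frac{1}{91078 + \frac{1}{F{\left(O{\left(-8 \right)} \right)}}} = \frac{1}{91078 + \frac{1}{\sqrt{-17 - 8}}} = \frac{1}{91078 + \frac{1}{\sqrt{-25}}} = \frac{1}{91078 + \frac{1}{5 i}} = \frac{1}{91078 - \frac{i}{5}} = \frac{25 \left(91078 + \frac{i}{5}\right)}{207380052101}$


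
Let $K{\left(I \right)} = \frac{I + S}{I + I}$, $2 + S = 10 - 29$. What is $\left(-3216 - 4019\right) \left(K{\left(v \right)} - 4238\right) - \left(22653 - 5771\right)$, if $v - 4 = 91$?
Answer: $\frac{582202373}{19} \approx 3.0642 \cdot 10^{7}$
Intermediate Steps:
$v = 95$ ($v = 4 + 91 = 95$)
$S = -21$ ($S = -2 + \left(10 - 29\right) = -2 - 19 = -21$)
$K{\left(I \right)} = \frac{-21 + I}{2 I}$ ($K{\left(I \right)} = \frac{I - 21}{I + I} = \frac{-21 + I}{2 I}$)
$\left(-3216 - 4019\right) \left(K{\left(v \right)} - 4238\right) - \left(22653 - 5771\right) = \left(-3216 - 4019\right) \left(\frac{-21 + 95}{2 \cdot 95} - 4238\right) - \left(22653 - 5771\right) = - 7235 \left(\frac{1}{2} \cdot \frac{1}{95} \cdot 74 - 4238\right) - \left(22653 - 5771\right) = - 7235 \left(\frac{37}{95} - 4238\right) - 16882 = \left(-7235\right) \left(- \frac{402573}{95}\right) - 16882 = \frac{582523131}{19} - 16882 = \frac{582202373}{19}$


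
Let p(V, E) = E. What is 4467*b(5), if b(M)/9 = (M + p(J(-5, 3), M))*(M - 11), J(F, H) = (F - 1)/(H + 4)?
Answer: -2412180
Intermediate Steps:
J(F, H) = (-1 + F)/(4 + H)
b(M) = 18*M*(-11 + M) (b(M) = 9*((M + M)*(M - 11)) = 9*((2*M)*(-11 + M)) = 9*(2*M*(-11 + M)) = 18*M*(-11 + M))
4467*b(5) = 4467*(18*5*(-11 + 5)) = 4467*(18*5*(-6)) = 4467*(-540) = -2412180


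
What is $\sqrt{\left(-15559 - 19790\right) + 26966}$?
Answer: $i \sqrt{8383} \approx 91.559 i$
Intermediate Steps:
$\sqrt{\left(-15559 - 19790\right) + 26966} = \sqrt{-35349 + 26966} = \sqrt{-8383} = i \sqrt{8383}$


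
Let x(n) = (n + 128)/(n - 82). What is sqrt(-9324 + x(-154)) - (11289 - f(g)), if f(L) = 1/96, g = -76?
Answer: -1083743/96 + I*sqrt(129825842)/118 ≈ -11289.0 + 96.56*I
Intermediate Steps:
x(n) = (128 + n)/(-82 + n)
f(L) = 1/96
sqrt(-9324 + x(-154)) - (11289 - f(g)) = sqrt(-9324 + (128 - 154)/(-82 - 154)) - (11289 - 1*1/96) = sqrt(-9324 - 26/(-236)) - (11289 - 1/96) = sqrt(-9324 - 1/236*(-26)) - 1*1083743/96 = sqrt(-9324 + 13/118) - 1083743/96 = sqrt(-1100219/118) - 1083743/96 = I*sqrt(129825842)/118 - 1083743/96 = -1083743/96 + I*sqrt(129825842)/118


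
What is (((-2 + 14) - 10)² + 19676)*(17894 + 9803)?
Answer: 545076960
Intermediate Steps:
(((-2 + 14) - 10)² + 19676)*(17894 + 9803) = ((12 - 10)² + 19676)*27697 = (2² + 19676)*27697 = (4 + 19676)*27697 = 19680*27697 = 545076960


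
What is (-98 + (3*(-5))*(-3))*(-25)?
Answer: 1325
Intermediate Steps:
(-98 + (3*(-5))*(-3))*(-25) = (-98 - 15*(-3))*(-25) = (-98 + 45)*(-25) = -53*(-25) = 1325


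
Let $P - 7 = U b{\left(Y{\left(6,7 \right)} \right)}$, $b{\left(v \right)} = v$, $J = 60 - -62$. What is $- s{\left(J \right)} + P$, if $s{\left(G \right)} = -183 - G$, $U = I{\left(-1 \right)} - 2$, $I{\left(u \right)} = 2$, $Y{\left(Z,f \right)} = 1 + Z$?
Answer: $312$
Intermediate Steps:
$J = 122$ ($J = 60 + 62 = 122$)
$U = 0$ ($U = 2 - 2 = 0$)
$P = 7$ ($P = 7 + 0 \left(1 + 6\right) = 7 + 0 \cdot 7 = 7 + 0 = 7$)
$- s{\left(J \right)} + P = - (-183 - 122) + 7 = \left(-1\right) \left(-305\right) + 7 = 305 + 7 = 312$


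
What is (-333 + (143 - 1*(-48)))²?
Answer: 20164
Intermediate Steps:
(-333 + (143 - 1*(-48)))² = (-333 + (143 + 48))² = (-333 + 191)² = (-142)² = 20164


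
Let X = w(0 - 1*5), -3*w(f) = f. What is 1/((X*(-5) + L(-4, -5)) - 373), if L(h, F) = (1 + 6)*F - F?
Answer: -3/1234 ≈ -0.0024311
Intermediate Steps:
w(f) = -f/3
X = 5/3 (X = -(0 - 1*5)/3 = -(0 - 5)/3 = -⅓*(-5) = 5/3 ≈ 1.6667)
L(h, F) = 6*F (L(h, F) = 7*F - F = 6*F)
1/((X*(-5) + L(-4, -5)) - 373) = 1/(((5/3)*(-5) + 6*(-5)) - 373) = 1/((-25/3 - 30) - 373) = 1/(-115/3 - 373) = 1/(-1234/3) = -3/1234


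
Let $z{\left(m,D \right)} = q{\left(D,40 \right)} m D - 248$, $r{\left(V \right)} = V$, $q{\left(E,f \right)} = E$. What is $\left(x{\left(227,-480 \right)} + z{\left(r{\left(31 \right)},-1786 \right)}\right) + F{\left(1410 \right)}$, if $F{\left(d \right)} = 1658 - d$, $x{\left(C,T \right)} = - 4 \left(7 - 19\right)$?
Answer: $98883724$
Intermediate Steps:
$x{\left(C,T \right)} = 48$ ($x{\left(C,T \right)} = \left(-4\right) \left(-12\right) = 48$)
$z{\left(m,D \right)} = -248 + m D^{2}$ ($z{\left(m,D \right)} = D m D - 248 = m D^{2} - 248 = -248 + m D^{2}$)
$\left(x{\left(227,-480 \right)} + z{\left(r{\left(31 \right)},-1786 \right)}\right) + F{\left(1410 \right)} = \left(48 - \left(248 - 31 \left(-1786\right)^{2}\right)\right) + \left(1658 - 1410\right) = \left(48 + \left(-248 + 31 \cdot 3189796\right)\right) + \left(1658 - 1410\right) = \left(48 + \left(-248 + 98883676\right)\right) + 248 = \left(48 + 98883428\right) + 248 = 98883476 + 248 = 98883724$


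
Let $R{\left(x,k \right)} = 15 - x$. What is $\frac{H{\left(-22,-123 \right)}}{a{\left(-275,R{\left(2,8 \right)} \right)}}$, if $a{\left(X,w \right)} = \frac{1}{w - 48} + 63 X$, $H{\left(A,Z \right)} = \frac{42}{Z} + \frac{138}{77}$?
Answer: $- \frac{5725}{68368894} \approx -8.3737 \cdot 10^{-5}$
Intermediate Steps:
$H{\left(A,Z \right)} = \frac{138}{77} + \frac{42}{Z}$ ($H{\left(A,Z \right)} = \frac{42}{Z} + 138 \cdot \frac{1}{77} = \frac{42}{Z} + \frac{138}{77} = \frac{138}{77} + \frac{42}{Z}$)
$a{\left(X,w \right)} = \frac{1}{-48 + w} + 63 X$
$\frac{H{\left(-22,-123 \right)}}{a{\left(-275,R{\left(2,8 \right)} \right)}} = \frac{\frac{138}{77} + \frac{42}{-123}}{\frac{1}{-48 + \left(15 - 2\right)} \left(1 - -831600 + 63 \left(-275\right) \left(15 - 2\right)\right)} = \frac{\frac{138}{77} + 42 \left(- \frac{1}{123}\right)}{\frac{1}{-48 + \left(15 - 2\right)} \left(1 + 831600 + 63 \left(-275\right) \left(15 - 2\right)\right)} = \frac{\frac{138}{77} - \frac{14}{41}}{\frac{1}{-48 + 13} \left(1 + 831600 + 63 \left(-275\right) 13\right)} = \frac{4580}{3157 \frac{1 + 831600 - 225225}{-35}} = \frac{4580}{3157 \left(\left(- \frac{1}{35}\right) 606376\right)} = \frac{4580}{3157 \left(- \frac{606376}{35}\right)} = \frac{4580}{3157} \left(- \frac{35}{606376}\right) = - \frac{5725}{68368894}$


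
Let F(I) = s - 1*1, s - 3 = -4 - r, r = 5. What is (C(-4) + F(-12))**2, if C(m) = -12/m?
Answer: 16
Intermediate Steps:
s = -6 (s = 3 + (-4 - 1*5) = 3 + (-4 - 5) = 3 - 9 = -6)
F(I) = -7 (F(I) = -6 - 1*1 = -6 - 1 = -7)
(C(-4) + F(-12))**2 = (-12/(-4) - 7)**2 = (-12*(-1/4) - 7)**2 = (3 - 7)**2 = (-4)**2 = 16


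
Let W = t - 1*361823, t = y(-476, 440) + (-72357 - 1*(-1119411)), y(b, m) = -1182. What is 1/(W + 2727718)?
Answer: 1/3411767 ≈ 2.9310e-7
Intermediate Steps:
t = 1045872 (t = -1182 + (-72357 - 1*(-1119411)) = -1182 + (-72357 + 1119411) = -1182 + 1047054 = 1045872)
W = 684049 (W = 1045872 - 1*361823 = 1045872 - 361823 = 684049)
1/(W + 2727718) = 1/(684049 + 2727718) = 1/3411767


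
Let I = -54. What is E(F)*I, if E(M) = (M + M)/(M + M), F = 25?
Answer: -54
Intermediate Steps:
E(M) = 1 (E(M) = (2*M)/((2*M)) = (2*M)*(1/(2*M)) = 1)
E(F)*I = 1*(-54) = -54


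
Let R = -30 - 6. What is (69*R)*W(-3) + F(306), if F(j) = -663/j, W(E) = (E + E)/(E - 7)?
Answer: -44777/30 ≈ -1492.6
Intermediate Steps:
R = -36
W(E) = 2*E/(-7 + E) (W(E) = (2*E)/(-7 + E) = 2*E/(-7 + E))
(69*R)*W(-3) + F(306) = (69*(-36))*(2*(-3)/(-7 - 3)) - 663/306 = -4968*(-3)/(-10) - 663*1/306 = -4968*(-3)*(-1)/10 - 13/6 = -2484*⅗ - 13/6 = -7452/5 - 13/6 = -44777/30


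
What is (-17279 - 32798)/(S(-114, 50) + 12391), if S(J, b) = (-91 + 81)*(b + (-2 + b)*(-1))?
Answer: -50077/12371 ≈ -4.0479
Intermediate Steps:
S(J, b) = -20 (S(J, b) = -10*(b + (2 - b)) = -10*2 = -20)
(-17279 - 32798)/(S(-114, 50) + 12391) = (-17279 - 32798)/(-20 + 12391) = -50077/12371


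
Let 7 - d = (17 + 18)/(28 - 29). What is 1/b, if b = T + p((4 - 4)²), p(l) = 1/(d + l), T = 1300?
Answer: 42/54601 ≈ 0.00076922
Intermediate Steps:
d = 42 (d = 7 - (17 + 18)/(28 - 29) = 7 - 35/(-1) = 7 - 35*(-1) = 7 - 1*(-35) = 7 + 35 = 42)
p(l) = 1/(42 + l)
b = 54601/42 (b = 1300 + 1/(42 + (4 - 4)²) = 1300 + 1/(42 + 0²) = 1300 + 1/(42 + 0) = 1300 + 1/42 = 54601/42 ≈ 1300.0)
1/b = 1/(54601/42) = 42/54601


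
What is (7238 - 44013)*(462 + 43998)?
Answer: -1635016500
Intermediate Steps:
(7238 - 44013)*(462 + 43998) = -36775*44460 = -1635016500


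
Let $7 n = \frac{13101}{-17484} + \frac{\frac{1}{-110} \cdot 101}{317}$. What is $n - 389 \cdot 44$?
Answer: $- \frac{12174315131119}{711278260} \approx -17116.0$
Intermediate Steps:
$n = - \frac{76432959}{711278260}$ ($n = \frac{\frac{13101}{-17484} + \frac{\frac{1}{-110} \cdot 101}{317}}{7} = \frac{13101 \left(- \frac{1}{17484}\right) + \left(- \frac{1}{110}\right) 101 \cdot \frac{1}{317}}{7} = \frac{- \frac{4367}{5828} - \frac{101}{34870}}{7} = \frac{1}{7} \left(- \frac{76432959}{101611180}\right) = - \frac{76432959}{711278260} \approx -0.10746$)
$n - 389 \cdot 44 = - \frac{76432959}{711278260} - 389 \cdot 44 = - \frac{76432959}{711278260} - 17116 = - \frac{12174315131119}{711278260}$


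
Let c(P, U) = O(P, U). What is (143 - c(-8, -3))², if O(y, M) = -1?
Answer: 20736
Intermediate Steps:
c(P, U) = -1
(143 - c(-8, -3))² = (143 - 1*(-1))² = (143 + 1)² = 144² = 20736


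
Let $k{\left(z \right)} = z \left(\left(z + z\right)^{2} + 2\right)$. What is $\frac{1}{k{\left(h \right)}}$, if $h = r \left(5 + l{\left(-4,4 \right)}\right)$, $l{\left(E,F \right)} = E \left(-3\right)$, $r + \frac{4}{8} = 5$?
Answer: $\frac{2}{3581883} \approx 5.5837 \cdot 10^{-7}$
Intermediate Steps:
$r = \frac{9}{2}$ ($r = - \frac{1}{2} + 5 = \frac{9}{2} \approx 4.5$)
$l{\left(E,F \right)} = - 3 E$
$h = \frac{153}{2}$ ($h = \frac{9 \left(5 - -12\right)}{2} = \frac{9 \left(5 + 12\right)}{2} = \frac{9}{2} \cdot 17 = \frac{153}{2} \approx 76.5$)
$k{\left(z \right)} = z \left(2 + 4 z^{2}\right)$ ($k{\left(z \right)} = z \left(\left(2 z\right)^{2} + 2\right) = z \left(4 z^{2} + 2\right) = z \left(2 + 4 z^{2}\right)$)
$\frac{1}{k{\left(h \right)}} = \frac{1}{2 \cdot \frac{153}{2} + 4 \left(\frac{153}{2}\right)^{3}} = \frac{1}{153 + 4 \cdot \frac{3581577}{8}} = \frac{1}{153 + \frac{3581577}{2}} = \frac{1}{\frac{3581883}{2}} = \frac{2}{3581883}$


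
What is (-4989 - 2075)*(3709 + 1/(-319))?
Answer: -8357912880/319 ≈ -2.6200e+7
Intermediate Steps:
(-4989 - 2075)*(3709 + 1/(-319)) = -7064*(3709 - 1/319) = -7064*1183170/319 = -8357912880/319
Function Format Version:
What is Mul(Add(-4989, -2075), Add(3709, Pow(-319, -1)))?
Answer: Rational(-8357912880, 319) ≈ -2.6200e+7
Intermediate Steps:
Mul(Add(-4989, -2075), Add(3709, Pow(-319, -1))) = Mul(-7064, Add(3709, Rational(-1, 319))) = Mul(-7064, Rational(1183170, 319)) = Rational(-8357912880, 319)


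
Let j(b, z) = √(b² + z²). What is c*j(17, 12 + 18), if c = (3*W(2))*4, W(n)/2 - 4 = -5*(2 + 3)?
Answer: -504*√1189 ≈ -17379.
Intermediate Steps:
W(n) = -42 (W(n) = 8 + 2*(-5*(2 + 3)) = 8 + 2*(-5*5) = 8 + 2*(-25) = 8 - 50 = -42)
c = -504 (c = (3*(-42))*4 = -126*4 = -504)
c*j(17, 12 + 18) = -504*√(17² + (12 + 18)²) = -504*√(289 + 30²) = -504*√(289 + 900) = -504*√1189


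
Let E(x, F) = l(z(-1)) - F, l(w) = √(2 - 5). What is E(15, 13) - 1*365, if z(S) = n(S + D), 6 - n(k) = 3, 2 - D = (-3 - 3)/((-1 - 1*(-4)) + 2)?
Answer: -378 + I*√3 ≈ -378.0 + 1.732*I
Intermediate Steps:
D = 16/5 (D = 2 - (-3 - 3)/((-1 - 1*(-4)) + 2) = 2 - (-6)/((-1 + 4) + 2) = 2 - (-6)/(3 + 2) = 2 - (-6)/5 = 2 - 1*(-6/5) = 2 + 6/5 = 16/5 ≈ 3.2000)
n(k) = 3 (n(k) = 6 - 1*3 = 6 - 3 = 3)
z(S) = 3
l(w) = I*√3 (l(w) = √(-3) = I*√3)
E(x, F) = -F + I*√3 (E(x, F) = I*√3 - F = -F + I*√3)
E(15, 13) - 1*365 = (-1*13 + I*√3) - 1*365 = (-13 + I*√3) - 365 = -378 + I*√3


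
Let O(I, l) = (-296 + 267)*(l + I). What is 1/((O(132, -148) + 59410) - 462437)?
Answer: -1/402563 ≈ -2.4841e-6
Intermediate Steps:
O(I, l) = -29*I - 29*l (O(I, l) = -29*(I + l) = -29*I - 29*l)
1/((O(132, -148) + 59410) - 462437) = 1/(((-29*132 - 29*(-148)) + 59410) - 462437) = 1/(((-3828 + 4292) + 59410) - 462437) = 1/((464 + 59410) - 462437) = 1/(59874 - 462437) = 1/(-402563) = -1/402563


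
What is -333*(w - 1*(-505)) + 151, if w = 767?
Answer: -423425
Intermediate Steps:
-333*(w - 1*(-505)) + 151 = -333*(767 - 1*(-505)) + 151 = -333*(767 + 505) + 151 = -333*1272 + 151 = -423576 + 151 = -423425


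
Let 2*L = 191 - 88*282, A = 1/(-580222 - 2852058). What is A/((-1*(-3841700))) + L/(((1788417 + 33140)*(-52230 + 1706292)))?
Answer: -1531632578103439/374795909268923171364000 ≈ -4.0866e-9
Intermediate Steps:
A = -1/3432280 (A = 1/(-3432280) = -1/3432280 ≈ -2.9135e-7)
L = -24625/2 (L = (191 - 88*282)/2 = (191 - 24816)/2 = (½)*(-24625) = -24625/2 ≈ -12313.)
A/((-1*(-3841700))) + L/(((1788417 + 33140)*(-52230 + 1706292))) = -1/(3432280*((-1*(-3841700)))) - 24625*1/((-52230 + 1706292)*(1788417 + 33140))/2 = -1/3432280/3841700 - 24625/(2*(1821557*1654062)) = -1/3432280*1/3841700 - 24625/2/3012968214534 = -1/13185790076000 - 24625/2*1/3012968214534 = -1/13185790076000 - 24625/6025936429068 = -1531632578103439/374795909268923171364000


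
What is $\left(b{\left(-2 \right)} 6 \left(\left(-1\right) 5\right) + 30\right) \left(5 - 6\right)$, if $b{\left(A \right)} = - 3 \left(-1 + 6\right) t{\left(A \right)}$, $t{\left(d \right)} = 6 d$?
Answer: $5370$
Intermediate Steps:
$b{\left(A \right)} = - 90 A$ ($b{\left(A \right)} = - 3 \left(-1 + 6\right) 6 A = - 3 \cdot 5 \cdot 6 A = - 3 \cdot 30 A = - 90 A$)
$\left(b{\left(-2 \right)} 6 \left(\left(-1\right) 5\right) + 30\right) \left(5 - 6\right) = \left(\left(-90\right) \left(-2\right) 6 \left(\left(-1\right) 5\right) + 30\right) \left(5 - 6\right) = \left(180 \cdot 6 \left(-5\right) + 30\right) \left(5 - 6\right) = \left(1080 \left(-5\right) + 30\right) \left(-1\right) = \left(-5400 + 30\right) \left(-1\right) = \left(-5370\right) \left(-1\right) = 5370$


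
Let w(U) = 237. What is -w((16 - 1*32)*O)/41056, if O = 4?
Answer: -237/41056 ≈ -0.0057726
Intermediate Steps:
-w((16 - 1*32)*O)/41056 = -237/41056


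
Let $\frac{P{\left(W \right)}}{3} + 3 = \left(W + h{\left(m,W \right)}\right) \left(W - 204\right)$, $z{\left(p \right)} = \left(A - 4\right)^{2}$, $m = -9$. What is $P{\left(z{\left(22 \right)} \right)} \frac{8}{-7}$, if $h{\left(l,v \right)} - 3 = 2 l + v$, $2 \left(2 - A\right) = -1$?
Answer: $- \frac{50769}{7} \approx -7252.7$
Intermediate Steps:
$A = \frac{5}{2}$ ($A = 2 - - \frac{1}{2} = 2 + \frac{1}{2} = \frac{5}{2} \approx 2.5$)
$h{\left(l,v \right)} = 3 + v + 2 l$ ($h{\left(l,v \right)} = 3 + \left(2 l + v\right) = 3 + \left(v + 2 l\right) = 3 + v + 2 l$)
$z{\left(p \right)} = \frac{9}{4}$ ($z{\left(p \right)} = \left(\frac{5}{2} - 4\right)^{2} = \left(- \frac{3}{2}\right)^{2} = \frac{9}{4}$)
$P{\left(W \right)} = -9 + 3 \left(-204 + W\right) \left(-15 + 2 W\right)$ ($P{\left(W \right)} = -9 + 3 \left(W + \left(3 + W + 2 \left(-9\right)\right)\right) \left(W - 204\right) = -9 + 3 \left(W + \left(3 + W - 18\right)\right) \left(-204 + W\right) = -9 + 3 \left(W + \left(-15 + W\right)\right) \left(-204 + W\right) = -9 + 3 \left(-15 + 2 W\right) \left(-204 + W\right) = -9 + 3 \left(-204 + W\right) \left(-15 + 2 W\right)$)
$P{\left(z{\left(22 \right)} \right)} \frac{8}{-7} = \left(9171 - \frac{11421}{4} + 6 \left(\frac{9}{4}\right)^{2}\right) \frac{8}{-7} = \left(9171 - \frac{11421}{4} + 6 \cdot \frac{81}{16}\right) 8 \left(- \frac{1}{7}\right) = \left(9171 - \frac{11421}{4} + \frac{243}{8}\right) \left(- \frac{8}{7}\right) = \frac{50769}{8} \left(- \frac{8}{7}\right) = - \frac{50769}{7}$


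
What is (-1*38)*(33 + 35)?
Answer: -2584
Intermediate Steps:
(-1*38)*(33 + 35) = -38*68 = -2584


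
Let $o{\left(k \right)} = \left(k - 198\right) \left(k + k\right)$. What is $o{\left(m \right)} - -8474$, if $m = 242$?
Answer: $29770$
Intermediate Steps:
$o{\left(k \right)} = 2 k \left(-198 + k\right)$ ($o{\left(k \right)} = \left(-198 + k\right) 2 k = 2 k \left(-198 + k\right)$)
$o{\left(m \right)} - -8474 = 2 \cdot 242 \left(-198 + 242\right) - -8474 = 2 \cdot 242 \cdot 44 + 8474 = 21296 + 8474 = 29770$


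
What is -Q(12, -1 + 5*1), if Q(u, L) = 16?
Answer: -16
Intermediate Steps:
-Q(12, -1 + 5*1) = -1*16 = -16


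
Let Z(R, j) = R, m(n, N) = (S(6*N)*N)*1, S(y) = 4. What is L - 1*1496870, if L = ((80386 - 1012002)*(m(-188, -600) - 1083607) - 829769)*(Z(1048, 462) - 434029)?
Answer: -438064485974932553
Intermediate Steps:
m(n, N) = 4*N (m(n, N) = (4*N)*1 = 4*N)
L = -438064485973435683 (L = ((80386 - 1012002)*(4*(-600) - 1083607) - 829769)*(1048 - 434029) = (-931616*(-2400 - 1083607) - 829769)*(-432981) = (-931616*(-1086007) - 829769)*(-432981) = (1011741497312 - 829769)*(-432981) = 1011740667543*(-432981) = -438064485973435683)
L - 1*1496870 = -438064485973435683 - 1*1496870 = -438064485973435683 - 1496870 = -438064485974932553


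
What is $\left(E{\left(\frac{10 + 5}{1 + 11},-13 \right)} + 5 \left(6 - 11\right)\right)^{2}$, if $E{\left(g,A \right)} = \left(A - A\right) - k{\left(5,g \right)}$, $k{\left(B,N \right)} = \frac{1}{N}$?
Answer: $\frac{16641}{25} \approx 665.64$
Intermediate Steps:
$E{\left(g,A \right)} = - \frac{1}{g}$ ($E{\left(g,A \right)} = \left(A - A\right) - \frac{1}{g} = 0 - \frac{1}{g} = - \frac{1}{g}$)
$\left(E{\left(\frac{10 + 5}{1 + 11},-13 \right)} + 5 \left(6 - 11\right)\right)^{2} = \left(- \frac{1}{\left(10 + 5\right) \frac{1}{1 + 11}} + 5 \left(6 - 11\right)\right)^{2} = \left(- \frac{1}{15 \cdot \frac{1}{12}} + 5 \left(-5\right)\right)^{2} = \left(- \frac{1}{15 \cdot \frac{1}{12}} - 25\right)^{2} = \left(- \frac{1}{\frac{5}{4}} - 25\right)^{2} = \left(\left(-1\right) \frac{4}{5} - 25\right)^{2} = \left(- \frac{4}{5} - 25\right)^{2} = \left(- \frac{129}{5}\right)^{2} = \frac{16641}{25}$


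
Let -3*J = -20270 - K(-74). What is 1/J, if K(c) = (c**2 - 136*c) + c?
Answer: 1/11912 ≈ 8.3949e-5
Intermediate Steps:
K(c) = c**2 - 135*c
J = 11912 (J = -(-20270 - (-74)*(-135 - 74))/3 = -(-20270 - (-74)*(-209))/3 = -(-20270 - 1*15466)/3 = -(-20270 - 15466)/3 = -1/3*(-35736) = 11912)
1/J = 1/11912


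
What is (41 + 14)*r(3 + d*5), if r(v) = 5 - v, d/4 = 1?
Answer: -990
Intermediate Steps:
d = 4 (d = 4*1 = 4)
(41 + 14)*r(3 + d*5) = (41 + 14)*(5 - (3 + 4*5)) = 55*(5 - (3 + 20)) = 55*(5 - 1*23) = 55*(5 - 23) = 55*(-18) = -990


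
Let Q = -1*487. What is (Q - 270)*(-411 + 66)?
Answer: 261165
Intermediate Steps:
Q = -487
(Q - 270)*(-411 + 66) = (-487 - 270)*(-411 + 66) = -757*(-345) = 261165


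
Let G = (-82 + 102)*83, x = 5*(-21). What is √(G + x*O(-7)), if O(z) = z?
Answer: √2395 ≈ 48.939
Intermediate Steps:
x = -105
G = 1660 (G = 20*83 = 1660)
√(G + x*O(-7)) = √(1660 - 105*(-7)) = √(1660 + 735) = √2395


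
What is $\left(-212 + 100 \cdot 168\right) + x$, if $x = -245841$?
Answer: $-229253$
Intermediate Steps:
$\left(-212 + 100 \cdot 168\right) + x = \left(-212 + 100 \cdot 168\right) - 245841 = \left(-212 + 16800\right) - 245841 = 16588 - 245841 = -229253$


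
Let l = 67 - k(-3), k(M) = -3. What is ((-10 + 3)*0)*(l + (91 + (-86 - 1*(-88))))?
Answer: 0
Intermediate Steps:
l = 70 (l = 67 - 1*(-3) = 67 + 3 = 70)
((-10 + 3)*0)*(l + (91 + (-86 - 1*(-88)))) = ((-10 + 3)*0)*(70 + (91 + (-86 - 1*(-88)))) = (-7*0)*(70 + (91 + (-86 + 88))) = 0*(70 + (91 + 2)) = 0*(70 + 93) = 0*163 = 0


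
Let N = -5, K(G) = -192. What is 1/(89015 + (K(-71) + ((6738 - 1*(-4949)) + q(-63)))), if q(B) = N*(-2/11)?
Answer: 11/1105620 ≈ 9.9492e-6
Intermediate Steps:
q(B) = 10/11 (q(B) = -(-10)/11 = -5*(-2/11) = 10/11)
1/(89015 + (K(-71) + ((6738 - 1*(-4949)) + q(-63)))) = 1/(89015 + (-192 + ((6738 - 1*(-4949)) + 10/11))) = 1/(89015 + (-192 + ((6738 + 4949) + 10/11))) = 1/(89015 + (-192 + (11687 + 10/11))) = 1/(89015 + (-192 + 128567/11)) = 1/(89015 + 126455/11) = 1/(1105620/11) = 11/1105620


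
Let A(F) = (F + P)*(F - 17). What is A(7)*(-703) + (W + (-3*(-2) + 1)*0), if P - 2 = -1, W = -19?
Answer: 56221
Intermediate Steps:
P = 1 (P = 2 - 1 = 1)
A(F) = (1 + F)*(-17 + F) (A(F) = (F + 1)*(F - 17) = (1 + F)*(-17 + F))
A(7)*(-703) + (W + (-3*(-2) + 1)*0) = (-17 + 7**2 - 16*7)*(-703) + (-19 + (-3*(-2) + 1)*0) = (-17 + 49 - 112)*(-703) + (-19 + (6 + 1)*0) = -80*(-703) + (-19 + 7*0) = 56240 + (-19 + 0) = 56240 - 19 = 56221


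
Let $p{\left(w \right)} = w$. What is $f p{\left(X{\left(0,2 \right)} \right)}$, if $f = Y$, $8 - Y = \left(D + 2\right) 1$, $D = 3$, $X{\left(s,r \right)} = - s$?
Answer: $0$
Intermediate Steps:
$Y = 3$ ($Y = 8 - \left(3 + 2\right) 1 = 8 - 5 \cdot 1 = 8 - 5 = 3$)
$f = 3$
$f p{\left(X{\left(0,2 \right)} \right)} = 3 \left(\left(-1\right) 0\right) = 3 \cdot 0 = 0$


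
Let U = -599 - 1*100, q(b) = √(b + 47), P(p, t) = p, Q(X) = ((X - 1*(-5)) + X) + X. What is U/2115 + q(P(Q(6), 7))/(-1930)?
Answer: -233/705 - √70/1930 ≈ -0.33483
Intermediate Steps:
Q(X) = 5 + 3*X (Q(X) = ((X + 5) + X) + X = ((5 + X) + X) + X = (5 + 2*X) + X = 5 + 3*X)
q(b) = √(47 + b)
U = -699 (U = -599 - 100 = -699)
U/2115 + q(P(Q(6), 7))/(-1930) = -699/2115 + √(47 + (5 + 3*6))/(-1930) = -699*1/2115 + √(47 + (5 + 18))*(-1/1930) = -233/705 + √(47 + 23)*(-1/1930) = -233/705 + √70*(-1/1930) = -233/705 - √70/1930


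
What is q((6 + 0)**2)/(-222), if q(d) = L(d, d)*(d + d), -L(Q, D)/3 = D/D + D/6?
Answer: 252/37 ≈ 6.8108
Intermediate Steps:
L(Q, D) = -3 - D/2 (L(Q, D) = -3*(D/D + D/6) = -3*(1 + D*(1/6)) = -3*(1 + D/6) = -3 - D/2)
q(d) = 2*d*(-3 - d/2) (q(d) = (-3 - d/2)*(d + d) = (-3 - d/2)*(2*d) = 2*d*(-3 - d/2))
q((6 + 0)**2)/(-222) = -(6 + 0)**2*(6 + (6 + 0)**2)/(-222) = -1*6**2*(6 + 6**2)*(-1/222) = -1*36*(6 + 36)*(-1/222) = -1*36*42*(-1/222) = -1512*(-1/222) = 252/37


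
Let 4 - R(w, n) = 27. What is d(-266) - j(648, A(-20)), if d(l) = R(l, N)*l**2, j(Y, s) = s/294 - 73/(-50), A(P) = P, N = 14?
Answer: -11961312031/7350 ≈ -1.6274e+6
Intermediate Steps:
R(w, n) = -23 (R(w, n) = 4 - 1*27 = 4 - 27 = -23)
j(Y, s) = 73/50 + s/294 (j(Y, s) = s*(1/294) - 73*(-1/50) = s/294 + 73/50 = 73/50 + s/294)
d(l) = -23*l**2
d(-266) - j(648, A(-20)) = -23*(-266)**2 - (73/50 + (1/294)*(-20)) = -23*70756 - (73/50 - 10/147) = -1627388 - 1*10231/7350 = -1627388 - 10231/7350 = -11961312031/7350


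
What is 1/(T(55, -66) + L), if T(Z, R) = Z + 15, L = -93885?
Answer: -1/93815 ≈ -1.0659e-5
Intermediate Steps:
T(Z, R) = 15 + Z
1/(T(55, -66) + L) = 1/((15 + 55) - 93885) = 1/(70 - 93885) = 1/(-93815) = -1/93815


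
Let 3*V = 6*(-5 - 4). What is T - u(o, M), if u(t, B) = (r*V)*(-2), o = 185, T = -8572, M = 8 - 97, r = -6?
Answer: -8356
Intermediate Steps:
M = -89
V = -18 (V = (6*(-5 - 4))/3 = (6*(-9))/3 = (⅓)*(-54) = -18)
u(t, B) = -216 (u(t, B) = -6*(-18)*(-2) = 108*(-2) = -216)
T - u(o, M) = -8572 - 1*(-216) = -8572 + 216 = -8356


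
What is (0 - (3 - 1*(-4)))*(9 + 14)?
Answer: -161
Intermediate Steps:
(0 - (3 - 1*(-4)))*(9 + 14) = (0 - (3 + 4))*23 = (0 - 1*7)*23 = (0 - 7)*23 = -7*23 = -161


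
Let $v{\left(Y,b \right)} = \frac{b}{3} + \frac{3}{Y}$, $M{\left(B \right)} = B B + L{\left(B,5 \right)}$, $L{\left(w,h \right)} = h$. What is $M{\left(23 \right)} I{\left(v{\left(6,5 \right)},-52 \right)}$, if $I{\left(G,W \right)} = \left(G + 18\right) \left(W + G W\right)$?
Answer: $- \frac{5319886}{3} \approx -1.7733 \cdot 10^{6}$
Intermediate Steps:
$M{\left(B \right)} = 5 + B^{2}$ ($M{\left(B \right)} = B B + 5 = B^{2} + 5 = 5 + B^{2}$)
$v{\left(Y,b \right)} = \frac{3}{Y} + \frac{b}{3}$ ($v{\left(Y,b \right)} = b \frac{1}{3} + \frac{3}{Y} = \frac{b}{3} + \frac{3}{Y} = \frac{3}{Y} + \frac{b}{3}$)
$I{\left(G,W \right)} = \left(18 + G\right) \left(W + G W\right)$
$M{\left(23 \right)} I{\left(v{\left(6,5 \right)},-52 \right)} = \left(5 + 23^{2}\right) \left(- 52 \left(18 + \left(\frac{3}{6} + \frac{1}{3} \cdot 5\right)^{2} + 19 \left(\frac{3}{6} + \frac{1}{3} \cdot 5\right)\right)\right) = \left(5 + 529\right) \left(- 52 \left(18 + \left(3 \cdot \frac{1}{6} + \frac{5}{3}\right)^{2} + 19 \left(3 \cdot \frac{1}{6} + \frac{5}{3}\right)\right)\right) = 534 \left(- 52 \left(18 + \left(\frac{1}{2} + \frac{5}{3}\right)^{2} + 19 \left(\frac{1}{2} + \frac{5}{3}\right)\right)\right) = 534 \left(- 52 \left(18 + \left(\frac{13}{6}\right)^{2} + 19 \cdot \frac{13}{6}\right)\right) = 534 \left(- 52 \left(18 + \frac{169}{36} + \frac{247}{6}\right)\right) = 534 \left(\left(-52\right) \frac{2299}{36}\right) = 534 \left(- \frac{29887}{9}\right) = - \frac{5319886}{3}$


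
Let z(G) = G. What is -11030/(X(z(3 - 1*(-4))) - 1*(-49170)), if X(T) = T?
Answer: -11030/49177 ≈ -0.22429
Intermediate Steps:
-11030/(X(z(3 - 1*(-4))) - 1*(-49170)) = -11030/((3 - 1*(-4)) - 1*(-49170)) = -11030/((3 + 4) + 49170) = -11030/(7 + 49170) = -11030/49177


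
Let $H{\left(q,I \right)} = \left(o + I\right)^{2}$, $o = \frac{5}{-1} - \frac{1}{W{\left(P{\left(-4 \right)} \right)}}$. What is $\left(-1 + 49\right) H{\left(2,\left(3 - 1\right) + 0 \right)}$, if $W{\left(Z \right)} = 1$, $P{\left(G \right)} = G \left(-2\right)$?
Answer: $768$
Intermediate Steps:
$P{\left(G \right)} = - 2 G$
$o = -6$ ($o = \frac{5}{-1} - 1^{-1} = 5 \left(-1\right) - 1 = -5 - 1 = -6$)
$H{\left(q,I \right)} = \left(-6 + I\right)^{2}$
$\left(-1 + 49\right) H{\left(2,\left(3 - 1\right) + 0 \right)} = \left(-1 + 49\right) \left(-6 + \left(\left(3 - 1\right) + 0\right)\right)^{2} = 48 \left(-6 + \left(2 + 0\right)\right)^{2} = 48 \left(-6 + 2\right)^{2} = 48 \left(-4\right)^{2} = 48 \cdot 16 = 768$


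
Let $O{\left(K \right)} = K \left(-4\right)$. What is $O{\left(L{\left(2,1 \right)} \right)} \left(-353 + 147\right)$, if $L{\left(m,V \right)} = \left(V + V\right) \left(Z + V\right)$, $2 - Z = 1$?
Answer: $3296$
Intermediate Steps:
$Z = 1$ ($Z = 2 - 1 = 1$)
$L{\left(m,V \right)} = 2 V \left(1 + V\right)$ ($L{\left(m,V \right)} = \left(V + V\right) \left(1 + V\right) = 2 V \left(1 + V\right)$)
$O{\left(K \right)} = - 4 K$
$O{\left(L{\left(2,1 \right)} \right)} \left(-353 + 147\right) = - 4 \cdot 2 \cdot 1 \left(1 + 1\right) \left(-353 + 147\right) = - 4 \cdot 2 \cdot 1 \cdot 2 \left(-206\right) = \left(-4\right) 4 \left(-206\right) = \left(-16\right) \left(-206\right) = 3296$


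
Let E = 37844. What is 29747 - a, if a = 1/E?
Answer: 1125745467/37844 ≈ 29747.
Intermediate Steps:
a = 1/37844 ≈ 2.6424e-5
29747 - a = 29747 - 1*1/37844 = 29747 - 1/37844 = 1125745467/37844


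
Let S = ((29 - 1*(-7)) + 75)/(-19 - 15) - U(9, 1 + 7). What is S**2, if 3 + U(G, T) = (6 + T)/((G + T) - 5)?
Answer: 5329/2601 ≈ 2.0488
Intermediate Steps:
U(G, T) = -3 + (6 + T)/(-5 + G + T) (U(G, T) = -3 + (6 + T)/((G + T) - 5) = -3 + (6 + T)/(-5 + G + T))
S = -73/51 (S = ((29 - 1*(-7)) + 75)/(-19 - 15) - (21 - 3*9 - 2*(1 + 7))/(-5 + 9 + (1 + 7)) = ((29 + 7) + 75)/(-34) - (21 - 27 - 2*8)/(-5 + 9 + 8) = (36 + 75)*(-1/34) - (21 - 27 - 16)/12 = 111*(-1/34) - (-22)/12 = -111/34 - 1*(-11/6) = -111/34 + 11/6 = -73/51 ≈ -1.4314)
S**2 = (-73/51)**2 = 5329/2601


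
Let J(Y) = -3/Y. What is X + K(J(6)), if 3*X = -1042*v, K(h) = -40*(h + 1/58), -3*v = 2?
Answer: 65476/261 ≈ 250.87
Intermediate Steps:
v = -⅔ (v = -⅓*2 = -⅔ ≈ -0.66667)
K(h) = -20/29 - 40*h (K(h) = -40*(h + 1/58) = -40*(1/58 + h) = -20/29 - 40*h)
X = 2084/9 (X = (-1042*(-⅔))/3 = (⅓)*(2084/3) = 2084/9 ≈ 231.56)
X + K(J(6)) = 2084/9 + (-20/29 - (-120)/6) = 2084/9 + (-20/29 - 40*(-½)) = 2084/9 + (-20/29 + 20) = 2084/9 + 560/29 = 65476/261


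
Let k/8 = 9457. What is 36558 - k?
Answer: -39098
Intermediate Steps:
k = 75656 (k = 8*9457 = 75656)
36558 - k = 36558 - 1*75656 = 36558 - 75656 = -39098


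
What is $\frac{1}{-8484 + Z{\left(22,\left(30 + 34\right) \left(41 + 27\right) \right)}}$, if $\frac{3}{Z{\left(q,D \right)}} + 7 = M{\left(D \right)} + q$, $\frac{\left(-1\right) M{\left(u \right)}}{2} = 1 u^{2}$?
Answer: $- \frac{37879793}{321372163815} \approx -0.00011787$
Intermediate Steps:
$M{\left(u \right)} = - 2 u^{2}$ ($M{\left(u \right)} = - 2 \cdot 1 u^{2} = - 2 u^{2}$)
$Z{\left(q,D \right)} = \frac{3}{-7 + q - 2 D^{2}}$ ($Z{\left(q,D \right)} = \frac{3}{-7 - \left(- q + 2 D^{2}\right)} = \frac{3}{-7 + q - 2 D^{2}}$)
$\frac{1}{-8484 + Z{\left(22,\left(30 + 34\right) \left(41 + 27\right) \right)}} = \frac{1}{-8484 + \frac{3}{-7 + 22 - 2 \left(\left(30 + 34\right) \left(41 + 27\right)\right)^{2}}} = \frac{1}{-8484 + \frac{3}{-7 + 22 - 2 \left(64 \cdot 68\right)^{2}}} = \frac{1}{-8484 + \frac{3}{-7 + 22 - 2 \cdot 4352^{2}}} = \frac{1}{-8484 + \frac{3}{-7 + 22 - 37879808}} = \frac{1}{-8484 + \frac{3}{-37879793}} = \frac{1}{-8484 + 3 \left(- \frac{1}{37879793}\right)} = \frac{1}{-8484 - \frac{3}{37879793}} = \frac{1}{- \frac{321372163815}{37879793}} = - \frac{37879793}{321372163815}$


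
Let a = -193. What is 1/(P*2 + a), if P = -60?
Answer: -1/313 ≈ -0.0031949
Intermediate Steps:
1/(P*2 + a) = 1/(-60*2 - 193) = 1/(-120 - 193) = 1/(-313) = -1/313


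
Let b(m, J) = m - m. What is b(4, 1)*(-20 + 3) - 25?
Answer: -25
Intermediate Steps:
b(m, J) = 0
b(4, 1)*(-20 + 3) - 25 = 0*(-20 + 3) - 25 = 0*(-17) - 25 = 0 - 25 = -25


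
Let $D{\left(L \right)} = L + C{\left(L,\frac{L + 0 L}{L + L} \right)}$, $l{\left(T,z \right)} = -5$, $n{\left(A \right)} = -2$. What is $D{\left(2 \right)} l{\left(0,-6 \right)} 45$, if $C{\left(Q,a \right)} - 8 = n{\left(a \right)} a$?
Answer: $-2025$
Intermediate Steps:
$C{\left(Q,a \right)} = 8 - 2 a$
$D{\left(L \right)} = 7 + L$ ($D{\left(L \right)} = L - \left(-8 + 2 \frac{L + 0 L}{L + L}\right) = L + \left(8 - 2 \frac{L + 0}{2 L}\right) = L - \left(-8 + 2 L \frac{1}{2 L}\right) = L + \left(8 - 1\right) = L + 7 = 7 + L$)
$D{\left(2 \right)} l{\left(0,-6 \right)} 45 = \left(7 + 2\right) \left(-5\right) 45 = 9 \left(-5\right) 45 = \left(-45\right) 45 = -2025$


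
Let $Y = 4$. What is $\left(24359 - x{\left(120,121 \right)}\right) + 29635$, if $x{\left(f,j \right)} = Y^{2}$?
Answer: $53978$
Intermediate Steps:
$x{\left(f,j \right)} = 16$ ($x{\left(f,j \right)} = 4^{2} = 16$)
$\left(24359 - x{\left(120,121 \right)}\right) + 29635 = \left(24359 - 16\right) + 29635 = 24343 + 29635 = 53978$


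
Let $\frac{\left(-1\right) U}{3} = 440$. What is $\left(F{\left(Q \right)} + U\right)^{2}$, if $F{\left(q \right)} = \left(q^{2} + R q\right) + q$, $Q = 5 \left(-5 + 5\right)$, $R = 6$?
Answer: $1742400$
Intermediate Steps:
$Q = 0$ ($Q = 5 \cdot 0 = 0$)
$F{\left(q \right)} = q^{2} + 7 q$ ($F{\left(q \right)} = \left(q^{2} + 6 q\right) + q = q^{2} + 7 q$)
$U = -1320$ ($U = \left(-3\right) 440 = -1320$)
$\left(F{\left(Q \right)} + U\right)^{2} = \left(0 \left(7 + 0\right) - 1320\right)^{2} = \left(0 \cdot 7 - 1320\right)^{2} = \left(0 - 1320\right)^{2} = \left(-1320\right)^{2} = 1742400$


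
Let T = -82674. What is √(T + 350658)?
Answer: 12*√1861 ≈ 517.67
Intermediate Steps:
√(T + 350658) = √(-82674 + 350658) = √267984 = 12*√1861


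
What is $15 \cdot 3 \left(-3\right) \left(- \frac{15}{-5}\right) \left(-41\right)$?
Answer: $16605$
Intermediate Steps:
$15 \cdot 3 \left(-3\right) \left(- \frac{15}{-5}\right) \left(-41\right) = 15 \left(-9\right) \left(\left(-15\right) \left(- \frac{1}{5}\right)\right) \left(-41\right) = \left(-135\right) 3 \left(-41\right) = \left(-405\right) \left(-41\right) = 16605$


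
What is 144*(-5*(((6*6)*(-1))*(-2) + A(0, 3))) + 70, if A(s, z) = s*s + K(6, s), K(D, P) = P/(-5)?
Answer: -51770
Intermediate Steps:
K(D, P) = -P/5 (K(D, P) = P*(-⅕) = -P/5)
A(s, z) = s² - s/5 (A(s, z) = s*s - s/5 = s² - s/5)
144*(-5*(((6*6)*(-1))*(-2) + A(0, 3))) + 70 = 144*(-5*(((6*6)*(-1))*(-2) + 0*(-⅕ + 0))) + 70 = 144*(-5*((36*(-1))*(-2) + 0*(-⅕))) + 70 = 144*(-5*(-36*(-2) + 0)) + 70 = 144*(-5*(72 + 0)) + 70 = 144*(-5*72) + 70 = 144*(-360) + 70 = -51840 + 70 = -51770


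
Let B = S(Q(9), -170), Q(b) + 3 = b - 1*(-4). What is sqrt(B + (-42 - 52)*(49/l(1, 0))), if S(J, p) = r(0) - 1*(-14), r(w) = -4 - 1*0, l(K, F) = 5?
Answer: 2*I*sqrt(5695)/5 ≈ 30.186*I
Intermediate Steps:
Q(b) = 1 + b (Q(b) = -3 + (b - 1*(-4)) = -3 + (b + 4) = -3 + (4 + b) = 1 + b)
r(w) = -4 (r(w) = -4 + 0 = -4)
S(J, p) = 10 (S(J, p) = -4 - 1*(-14) = -4 + 14 = 10)
B = 10
sqrt(B + (-42 - 52)*(49/l(1, 0))) = sqrt(10 + (-42 - 52)*(49/5)) = sqrt(10 - 4606/5) = sqrt(-4556/5) = 2*I*sqrt(5695)/5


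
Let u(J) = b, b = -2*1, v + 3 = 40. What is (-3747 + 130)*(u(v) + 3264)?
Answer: -11798654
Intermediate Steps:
v = 37 (v = -3 + 40 = 37)
b = -2
u(J) = -2
(-3747 + 130)*(u(v) + 3264) = (-3747 + 130)*(-2 + 3264) = -3617*3262 = -11798654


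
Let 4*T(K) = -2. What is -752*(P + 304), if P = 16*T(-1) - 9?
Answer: -215824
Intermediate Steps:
T(K) = -½ (T(K) = (¼)*(-2) = -½)
P = -17 (P = 16*(-½) - 9 = -8 - 9 = -17)
-752*(P + 304) = -752*(-17 + 304) = -752*287 = -215824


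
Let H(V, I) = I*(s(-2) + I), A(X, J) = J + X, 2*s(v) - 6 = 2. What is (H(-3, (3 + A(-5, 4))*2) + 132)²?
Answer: 26896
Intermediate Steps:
s(v) = 4 (s(v) = 3 + (½)*2 = 3 + 1 = 4)
H(V, I) = I*(4 + I)
(H(-3, (3 + A(-5, 4))*2) + 132)² = (((3 + (4 - 5))*2)*(4 + (3 + (4 - 5))*2) + 132)² = (((3 - 1)*2)*(4 + (3 - 1)*2) + 132)² = ((2*2)*(4 + 2*2) + 132)² = (4*(4 + 4) + 132)² = (4*8 + 132)² = (32 + 132)² = 164² = 26896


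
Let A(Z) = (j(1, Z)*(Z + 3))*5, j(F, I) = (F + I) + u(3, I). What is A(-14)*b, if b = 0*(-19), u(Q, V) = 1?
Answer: 0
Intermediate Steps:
b = 0
j(F, I) = 1 + F + I (j(F, I) = (F + I) + 1 = 1 + F + I)
A(Z) = 5*(2 + Z)*(3 + Z) (A(Z) = ((1 + 1 + Z)*(Z + 3))*5 = ((2 + Z)*(3 + Z))*5 = 5*(2 + Z)*(3 + Z))
A(-14)*b = (5*(2 - 14)*(3 - 14))*0 = (5*(-12)*(-11))*0 = 660*0 = 0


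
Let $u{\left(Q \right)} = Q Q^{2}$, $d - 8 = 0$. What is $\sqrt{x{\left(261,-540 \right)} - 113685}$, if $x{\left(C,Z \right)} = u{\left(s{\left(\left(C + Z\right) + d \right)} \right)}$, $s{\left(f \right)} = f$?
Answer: $2 i \sqrt{5004049} \approx 4473.9 i$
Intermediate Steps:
$d = 8$ ($d = 8 + 0 = 8$)
$u{\left(Q \right)} = Q^{3}$
$x{\left(C,Z \right)} = \left(8 + C + Z\right)^{3}$ ($x{\left(C,Z \right)} = \left(\left(C + Z\right) + 8\right)^{3} = \left(8 + C + Z\right)^{3}$)
$\sqrt{x{\left(261,-540 \right)} - 113685} = \sqrt{\left(8 + 261 - 540\right)^{3} - 113685} = \sqrt{\left(-271\right)^{3} - 113685} = \sqrt{-19902511 - 113685} = \sqrt{-20016196} = 2 i \sqrt{5004049}$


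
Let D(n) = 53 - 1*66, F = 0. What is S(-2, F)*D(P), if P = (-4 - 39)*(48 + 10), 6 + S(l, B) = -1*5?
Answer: 143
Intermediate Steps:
S(l, B) = -11 (S(l, B) = -6 - 1*5 = -6 - 5 = -11)
P = -2494 (P = -43*58 = -2494)
D(n) = -13 (D(n) = 53 - 66 = -13)
S(-2, F)*D(P) = -11*(-13) = 143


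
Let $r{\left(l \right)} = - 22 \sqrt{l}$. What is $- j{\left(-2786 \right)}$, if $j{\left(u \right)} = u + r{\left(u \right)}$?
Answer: $2786 + 22 i \sqrt{2786} \approx 2786.0 + 1161.2 i$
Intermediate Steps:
$j{\left(u \right)} = u - 22 \sqrt{u}$
$- j{\left(-2786 \right)} = - (-2786 - 22 \sqrt{-2786}) = - (-2786 - 22 i \sqrt{2786}) = 2786 + 22 i \sqrt{2786}$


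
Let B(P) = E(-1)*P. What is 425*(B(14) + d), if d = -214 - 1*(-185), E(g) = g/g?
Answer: -6375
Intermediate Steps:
E(g) = 1
B(P) = P (B(P) = 1*P = P)
d = -29 (d = -214 + 185 = -29)
425*(B(14) + d) = 425*(14 - 29) = 425*(-15) = -6375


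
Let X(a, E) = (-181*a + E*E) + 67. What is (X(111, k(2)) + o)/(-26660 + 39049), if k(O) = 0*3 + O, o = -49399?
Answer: -69419/12389 ≈ -5.6033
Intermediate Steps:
k(O) = O (k(O) = 0 + O = O)
X(a, E) = 67 + E² - 181*a (X(a, E) = (-181*a + E²) + 67 = (E² - 181*a) + 67 = 67 + E² - 181*a)
(X(111, k(2)) + o)/(-26660 + 39049) = ((67 + 2² - 181*111) - 49399)/(-26660 + 39049) = ((67 + 4 - 20091) - 49399)/12389 = (-20020 - 49399)*(1/12389) = -69419*1/12389 = -69419/12389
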